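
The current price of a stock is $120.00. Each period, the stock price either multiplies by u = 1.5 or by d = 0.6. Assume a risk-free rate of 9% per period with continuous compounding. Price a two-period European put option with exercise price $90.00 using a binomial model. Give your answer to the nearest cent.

$7.95

Risk-neutral probability p = (e^0.09 − 0.6)/(1.5 − 0.6) = 0.4942/0.9000 = 0.5491
Terminal stock prices: S_uu = 270, S_ud = 108, S_dd = 43.2
Terminal payoffs (K − S): max(-180, 0) = 0, max(-18, 0) = 0, max(46.8, 0) = 46.8
Node u (S = 180): V_u = e^(−0.09)·[0.5491·0.0000 + 0.4509·0.0000] = 0.0000
Node d (S = 72): V_d = e^(−0.09)·[0.5491·0.0000 + 0.4509·46.8000] = 19.2866
Node 0 (S = 120): V_0 = e^(−0.09)·[0.5491·0.0000 + 0.4509·19.2866] = 7.9482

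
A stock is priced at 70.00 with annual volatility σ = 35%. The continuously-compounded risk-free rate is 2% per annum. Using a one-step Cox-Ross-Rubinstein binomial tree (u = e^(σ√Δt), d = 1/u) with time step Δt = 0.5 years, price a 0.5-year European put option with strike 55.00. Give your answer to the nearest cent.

CRR parameters: u = e^(σ√Δt) = e^(0.35·√0.5) = 1.2808, d = 1/u = 0.7808
Per-period rate: rΔt = 0.02·0.5 = 0.01, so R = e^0.01 = 1.0101
Risk-neutral probability p = (e^0.01 − 0.7808)/(1.2808 − 0.7808) = 0.2293/0.5000 = 0.4585
Terminal stock prices: S_u = 89.66, S_d = 54.65
Terminal payoffs (K − S): max(-34.66, 0) = 0, max(0.3468, 0) = 0.3468
Node 0 (S = 70): V_0 = e^(−0.01)·[0.4585·0.0000 + 0.5415·0.3468] = 0.1859

0.19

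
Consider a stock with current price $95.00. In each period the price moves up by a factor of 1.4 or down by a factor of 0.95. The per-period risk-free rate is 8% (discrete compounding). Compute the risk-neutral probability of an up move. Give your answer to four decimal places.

Risk-neutral probability p = (1 + 0.08 − 0.95)/(1.4 − 0.95) = 0.1300/0.4500 = 0.2889

p = 0.2889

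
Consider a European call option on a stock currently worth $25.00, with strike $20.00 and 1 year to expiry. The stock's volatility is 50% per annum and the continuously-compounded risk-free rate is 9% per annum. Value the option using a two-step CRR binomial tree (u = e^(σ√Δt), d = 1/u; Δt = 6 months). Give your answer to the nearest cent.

CRR parameters: u = e^(σ√Δt) = e^(0.5·√0.5) = 1.4241, d = 1/u = 0.7022
Per-period rate: rΔt = 0.09·0.5 = 0.045, so R = e^0.045 = 1.0460
Risk-neutral probability p = (e^0.045 − 0.7022)/(1.4241 − 0.7022) = 0.3438/0.7219 = 0.4763
Terminal stock prices: S_uu = 50.7, S_ud = 25, S_dd = 12.33
Terminal payoffs (S − K): max(30.7, 0) = 30.7, max(5, 0) = 5, max(-7.673, 0) = 0
Node u (S = 35.6): V_u = e^(−0.045)·[0.4763·30.7029 + 0.5237·5.0000] = 16.4830
Node d (S = 17.55): V_d = e^(−0.045)·[0.4763·5.0000 + 0.5237·0.0000] = 2.2766
Node 0 (S = 25): V_0 = e^(−0.045)·[0.4763·16.4830 + 0.5237·2.2766] = 8.6449

$8.64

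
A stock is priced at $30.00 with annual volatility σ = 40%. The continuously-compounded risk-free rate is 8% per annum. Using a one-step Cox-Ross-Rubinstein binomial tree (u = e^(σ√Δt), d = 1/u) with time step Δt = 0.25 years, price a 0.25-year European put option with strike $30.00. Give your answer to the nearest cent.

$2.66

CRR parameters: u = e^(σ√Δt) = e^(0.4·√0.25) = 1.2214, d = 1/u = 0.8187
Per-period rate: rΔt = 0.08·0.25 = 0.02, so R = e^0.02 = 1.0202
Risk-neutral probability p = (e^0.02 − 0.8187)/(1.2214 − 0.8187) = 0.2015/0.4027 = 0.5003
Terminal stock prices: S_u = 36.64, S_d = 24.56
Terminal payoffs (K − S): max(-6.642, 0) = 0, max(5.438, 0) = 5.438
Node 0 (S = 30): V_0 = e^(−0.02)·[0.5003·0.0000 + 0.4997·5.4381] = 2.6634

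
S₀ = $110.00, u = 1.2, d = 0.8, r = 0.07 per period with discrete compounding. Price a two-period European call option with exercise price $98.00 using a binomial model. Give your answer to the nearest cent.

Risk-neutral probability p = (1 + 0.07 − 0.8)/(1.2 − 0.8) = 0.2700/0.4000 = 0.6750
Terminal stock prices: S_uu = 158.4, S_ud = 105.6, S_dd = 70.4
Terminal payoffs (S − K): max(60.4, 0) = 60.4, max(7.6, 0) = 7.6, max(-27.6, 0) = 0
Node u (S = 132): V_u = 1/1.07·[0.6750·60.4000 + 0.3250·7.6000] = 40.4112
Node d (S = 88): V_d = 1/1.07·[0.6750·7.6000 + 0.3250·0.0000] = 4.7944
Node 0 (S = 110): V_0 = 1/1.07·[0.6750·40.4112 + 0.3250·4.7944] = 26.9493

$26.95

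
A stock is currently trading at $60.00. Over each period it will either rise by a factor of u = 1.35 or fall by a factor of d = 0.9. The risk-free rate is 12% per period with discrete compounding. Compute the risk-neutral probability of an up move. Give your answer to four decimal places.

Risk-neutral probability p = (1 + 0.12 − 0.9)/(1.35 − 0.9) = 0.2200/0.4500 = 0.4889

p = 0.4889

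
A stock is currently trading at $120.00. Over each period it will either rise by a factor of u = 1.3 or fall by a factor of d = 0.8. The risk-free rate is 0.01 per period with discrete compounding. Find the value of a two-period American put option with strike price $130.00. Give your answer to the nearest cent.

$20.77

Risk-neutral probability p = (1 + 0.01 − 0.8)/(1.3 − 0.8) = 0.2100/0.5000 = 0.4200
Terminal stock prices: S_uu = 202.8, S_ud = 124.8, S_dd = 76.8
Terminal payoffs (K − S): max(-72.8, 0) = 0, max(5.2, 0) = 5.2, max(53.2, 0) = 53.2
Node u (S = 156): continuation = 1/1.01·[0.4200·0.0000 + 0.5800·5.2000] = 2.9861; exercise value = 0.0000 ≤ continuation, so V_u = 2.9861
Node d (S = 96): continuation = 1/1.01·[0.4200·5.2000 + 0.5800·53.2000] = 32.7129; exercise value = 34.0000 > continuation, so V_d = 34.0000 (exercise)
Node 0 (S = 120): continuation = 1/1.01·[0.4200·2.9861 + 0.5800·34.0000] = 20.7665; exercise value = 10.0000 ≤ continuation, so V_0 = 20.7665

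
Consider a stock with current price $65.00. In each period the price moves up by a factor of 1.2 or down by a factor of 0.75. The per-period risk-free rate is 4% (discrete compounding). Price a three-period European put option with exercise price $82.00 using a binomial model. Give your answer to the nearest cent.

$15.11

Risk-neutral probability p = (1 + 0.04 − 0.75)/(1.2 − 0.75) = 0.2900/0.4500 = 0.6444
Terminal stock prices: S_uuu = 112.3, S_uud = 70.2, S_udd = 43.88, S_ddd = 27.42
Terminal payoffs (K − S): max(-30.32, 0) = 0, max(11.8, 0) = 11.8, max(38.12, 0) = 38.12, max(54.58, 0) = 54.58
Node uu (S = 93.6): V_uu = 1/1.04·[0.6444·0.0000 + 0.3556·11.8000] = 4.0342
Node ud (S = 58.5): V_ud = 1/1.04·[0.6444·11.8000 + 0.3556·38.1250] = 20.3462
Node dd (S = 36.56): V_dd = 1/1.04·[0.6444·38.1250 + 0.3556·54.5781] = 42.2837
Node u (S = 78): V_u = 1/1.04·[0.6444·4.0342 + 0.3556·20.3462] = 9.4558
Node d (S = 48.75): V_d = 1/1.04·[0.6444·20.3462 + 0.3556·42.2837] = 27.0636
Node 0 (S = 65): V_0 = 1/1.04·[0.6444·9.4558 + 0.3556·27.0636] = 15.1119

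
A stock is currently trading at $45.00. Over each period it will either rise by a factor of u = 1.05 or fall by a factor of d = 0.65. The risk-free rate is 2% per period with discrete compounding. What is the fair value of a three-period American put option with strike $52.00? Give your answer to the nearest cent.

$7.00

Risk-neutral probability p = (1 + 0.02 − 0.65)/(1.05 − 0.65) = 0.3700/0.4000 = 0.9250
Terminal stock prices: S_uuu = 52.09, S_uud = 32.25, S_udd = 19.96, S_ddd = 12.36
Terminal payoffs (K − S): max(-0.09313, 0) = 0, max(19.75, 0) = 19.75, max(32.04, 0) = 32.04, max(39.64, 0) = 39.64
Node uu (S = 49.61): continuation = 1/1.02·[0.9250·0.0000 + 0.0750·19.7519] = 1.4523; exercise value = 2.3875 > continuation, so V_uu = 2.3875 (exercise)
Node ud (S = 30.71): continuation = 1/1.02·[0.9250·19.7519 + 0.0750·32.0369] = 20.2679; exercise value = 21.2875 > continuation, so V_ud = 21.2875 (exercise)
Node dd (S = 19.01): continuation = 1/1.02·[0.9250·32.0369 + 0.0750·39.6419] = 31.9679; exercise value = 32.9875 > continuation, so V_dd = 32.9875 (exercise)
Node u (S = 47.25): continuation = 1/1.02·[0.9250·2.3875 + 0.0750·21.2875] = 3.7304; exercise value = 4.7500 > continuation, so V_u = 4.7500 (exercise)
Node d (S = 29.25): continuation = 1/1.02·[0.9250·21.2875 + 0.0750·32.9875] = 21.7304; exercise value = 22.7500 > continuation, so V_d = 22.7500 (exercise)
Node 0 (S = 45): continuation = 1/1.02·[0.9250·4.7500 + 0.0750·22.7500] = 5.9804; exercise value = 7.0000 > continuation, so V_0 = 7.0000 (exercise)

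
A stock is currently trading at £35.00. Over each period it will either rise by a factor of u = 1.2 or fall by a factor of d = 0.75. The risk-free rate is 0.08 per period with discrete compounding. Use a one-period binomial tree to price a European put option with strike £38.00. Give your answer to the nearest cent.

£2.90

Risk-neutral probability p = (1 + 0.08 − 0.75)/(1.2 − 0.75) = 0.3300/0.4500 = 0.7333
Terminal stock prices: S_u = 42, S_d = 26.25
Terminal payoffs (K − S): max(-4, 0) = 0, max(11.75, 0) = 11.75
Node 0 (S = 35): V_0 = 1/1.08·[0.7333·0.0000 + 0.2667·11.7500] = 2.9012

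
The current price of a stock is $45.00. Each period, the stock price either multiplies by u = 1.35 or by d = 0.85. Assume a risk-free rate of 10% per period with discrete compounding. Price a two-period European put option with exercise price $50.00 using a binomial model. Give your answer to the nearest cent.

$3.61

Risk-neutral probability p = (1 + 0.1 − 0.85)/(1.35 − 0.85) = 0.2500/0.5000 = 0.5000
Terminal stock prices: S_uu = 82.01, S_ud = 51.64, S_dd = 32.51
Terminal payoffs (K − S): max(-32.01, 0) = 0, max(-1.638, 0) = 0, max(17.49, 0) = 17.49
Node u (S = 60.75): V_u = 1/1.1·[0.5000·0.0000 + 0.5000·0.0000] = 0.0000
Node d (S = 38.25): V_d = 1/1.1·[0.5000·0.0000 + 0.5000·17.4875] = 7.9489
Node 0 (S = 45): V_0 = 1/1.1·[0.5000·0.0000 + 0.5000·7.9489] = 3.6131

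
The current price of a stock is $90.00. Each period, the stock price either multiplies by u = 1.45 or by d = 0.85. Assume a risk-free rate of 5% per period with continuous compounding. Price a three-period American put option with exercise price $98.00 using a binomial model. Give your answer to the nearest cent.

Risk-neutral probability p = (e^0.05 − 0.85)/(1.45 − 0.85) = 0.2013/0.6000 = 0.3355
Terminal stock prices: S_uuu = 274.4, S_uud = 160.8, S_udd = 94.29, S_ddd = 55.27
Terminal payoffs (K − S): max(-176.4, 0) = 0, max(-62.84, 0) = 0, max(3.714, 0) = 3.714, max(42.73, 0) = 42.73
Node uu (S = 189.2): continuation = e^(−0.05)·[0.3355·0.0000 + 0.6645·0.0000] = 0.0000; exercise value = 0.0000 ≤ continuation, so V_uu = 0.0000
Node ud (S = 110.9): continuation = e^(−0.05)·[0.3355·0.0000 + 0.6645·3.7138] = 2.3476; exercise value = 0.0000 ≤ continuation, so V_ud = 2.3476
Node dd (S = 65.02): continuation = e^(−0.05)·[0.3355·3.7138 + 0.6645·42.7288] = 28.1955; exercise value = 32.9750 > continuation, so V_dd = 32.9750 (exercise)
Node u (S = 130.5): continuation = e^(−0.05)·[0.3355·0.0000 + 0.6645·2.3476] = 1.4840; exercise value = 0.0000 ≤ continuation, so V_u = 1.4840
Node d (S = 76.5): continuation = e^(−0.05)·[0.3355·2.3476 + 0.6645·32.9750] = 21.5938; exercise value = 21.5000 ≤ continuation, so V_d = 21.5938
Node 0 (S = 90): continuation = e^(−0.05)·[0.3355·1.4840 + 0.6645·21.5938] = 14.1238; exercise value = 8.0000 ≤ continuation, so V_0 = 14.1238

$14.12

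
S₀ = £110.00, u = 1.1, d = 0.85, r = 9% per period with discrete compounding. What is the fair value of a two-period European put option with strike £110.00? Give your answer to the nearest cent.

£0.50

Risk-neutral probability p = (1 + 0.09 − 0.85)/(1.1 − 0.85) = 0.2400/0.2500 = 0.9600
Terminal stock prices: S_uu = 133.1, S_ud = 102.9, S_dd = 79.47
Terminal payoffs (K − S): max(-23.1, 0) = 0, max(7.15, 0) = 7.15, max(30.53, 0) = 30.53
Node u (S = 121): V_u = 1/1.09·[0.9600·0.0000 + 0.0400·7.1500] = 0.2624
Node d (S = 93.5): V_d = 1/1.09·[0.9600·7.1500 + 0.0400·30.5250] = 7.4174
Node 0 (S = 110): V_0 = 1/1.09·[0.9600·0.2624 + 0.0400·7.4174] = 0.5033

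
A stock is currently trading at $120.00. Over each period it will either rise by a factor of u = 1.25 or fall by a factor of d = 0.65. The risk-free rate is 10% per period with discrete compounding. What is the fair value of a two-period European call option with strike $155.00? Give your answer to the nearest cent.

Risk-neutral probability p = (1 + 0.1 − 0.65)/(1.25 − 0.65) = 0.4500/0.6000 = 0.7500
Terminal stock prices: S_uu = 187.5, S_ud = 97.5, S_dd = 50.7
Terminal payoffs (S − K): max(32.5, 0) = 32.5, max(-57.5, 0) = 0, max(-104.3, 0) = 0
Node u (S = 150): V_u = 1/1.1·[0.7500·32.5000 + 0.2500·0.0000] = 22.1591
Node d (S = 78): V_d = 1/1.1·[0.7500·0.0000 + 0.2500·0.0000] = 0.0000
Node 0 (S = 120): V_0 = 1/1.1·[0.7500·22.1591 + 0.2500·0.0000] = 15.1085

$15.11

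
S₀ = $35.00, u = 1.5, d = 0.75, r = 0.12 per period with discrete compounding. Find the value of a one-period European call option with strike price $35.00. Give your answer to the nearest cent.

$7.71

Risk-neutral probability p = (1 + 0.12 − 0.75)/(1.5 − 0.75) = 0.3700/0.7500 = 0.4933
Terminal stock prices: S_u = 52.5, S_d = 26.25
Terminal payoffs (S − K): max(17.5, 0) = 17.5, max(-8.75, 0) = 0
Node 0 (S = 35): V_0 = 1/1.12·[0.4933·17.5000 + 0.5067·0.0000] = 7.7083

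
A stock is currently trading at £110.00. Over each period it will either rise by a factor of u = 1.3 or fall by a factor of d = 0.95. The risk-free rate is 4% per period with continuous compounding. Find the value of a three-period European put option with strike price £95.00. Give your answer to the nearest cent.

Risk-neutral probability p = (e^0.04 − 0.95)/(1.3 − 0.95) = 0.0908/0.3500 = 0.2595
Terminal stock prices: S_uuu = 241.7, S_uud = 176.6, S_udd = 129.1, S_ddd = 94.31
Terminal payoffs (K − S): max(-146.7, 0) = 0, max(-81.6, 0) = 0, max(-34.06, 0) = 0, max(0.6888, 0) = 0.6888
Node uu (S = 185.9): V_uu = e^(−0.04)·[0.2595·0.0000 + 0.7405·0.0000] = 0.0000
Node ud (S = 135.8): V_ud = e^(−0.04)·[0.2595·0.0000 + 0.7405·0.0000] = 0.0000
Node dd (S = 99.27): V_dd = e^(−0.04)·[0.2595·0.0000 + 0.7405·0.6888] = 0.4900
Node u (S = 143): V_u = e^(−0.04)·[0.2595·0.0000 + 0.7405·0.0000] = 0.0000
Node d (S = 104.5): V_d = e^(−0.04)·[0.2595·0.0000 + 0.7405·0.4900] = 0.3487
Node 0 (S = 110): V_0 = e^(−0.04)·[0.2595·0.0000 + 0.7405·0.3487] = 0.2481

£0.25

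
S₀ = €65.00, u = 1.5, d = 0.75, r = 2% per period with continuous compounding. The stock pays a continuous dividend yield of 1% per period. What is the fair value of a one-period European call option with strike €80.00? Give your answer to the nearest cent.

Per-period risk-free factor R = e^0.02 = 1.0202; dividend-adjusted growth = e^(0.02−0.01) = 1.0101.
Risk-neutral probability p = (1.0101 − 0.75)/(1.5 − 0.75) = 0.2601/0.7500 = 0.3467
Terminal stock prices: S_u = 97.5, S_d = 48.75
Terminal payoffs (S − K): max(17.5, 0) = 17.5, max(-31.25, 0) = 0
Node 0 (S = 65): V_0 = e^(−0.02)·[0.3467·17.5000 + 0.6533·0.0000] = 5.9477

€5.95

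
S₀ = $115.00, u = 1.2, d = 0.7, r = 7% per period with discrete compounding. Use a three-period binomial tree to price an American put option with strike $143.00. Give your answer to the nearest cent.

$28.00

Risk-neutral probability p = (1 + 0.07 − 0.7)/(1.2 − 0.7) = 0.3700/0.5000 = 0.7400
Terminal stock prices: S_uuu = 198.7, S_uud = 115.9, S_udd = 67.62, S_ddd = 39.44
Terminal payoffs (K − S): max(-55.72, 0) = 0, max(27.08, 0) = 27.08, max(75.38, 0) = 75.38, max(103.6, 0) = 103.6
Node uu (S = 165.6): continuation = 1/1.07·[0.7400·0.0000 + 0.2600·27.0800] = 6.5802; exercise value = 0.0000 ≤ continuation, so V_uu = 6.5802
Node ud (S = 96.6): continuation = 1/1.07·[0.7400·27.0800 + 0.2600·75.3800] = 37.0449; exercise value = 46.4000 > continuation, so V_ud = 46.4000 (exercise)
Node dd (S = 56.35): continuation = 1/1.07·[0.7400·75.3800 + 0.2600·103.5550] = 77.2949; exercise value = 86.6500 > continuation, so V_dd = 86.6500 (exercise)
Node u (S = 138): continuation = 1/1.07·[0.7400·6.5802 + 0.2600·46.4000] = 15.8255; exercise value = 5.0000 ≤ continuation, so V_u = 15.8255
Node d (S = 80.5): continuation = 1/1.07·[0.7400·46.4000 + 0.2600·86.6500] = 53.1449; exercise value = 62.5000 > continuation, so V_d = 62.5000 (exercise)
Node 0 (S = 115): continuation = 1/1.07·[0.7400·15.8255 + 0.2600·62.5000] = 26.1317; exercise value = 28.0000 > continuation, so V_0 = 28.0000 (exercise)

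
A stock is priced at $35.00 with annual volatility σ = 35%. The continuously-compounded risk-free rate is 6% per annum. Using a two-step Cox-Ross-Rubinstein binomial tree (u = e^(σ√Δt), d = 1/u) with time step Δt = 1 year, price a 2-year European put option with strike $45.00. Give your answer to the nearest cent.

CRR parameters: u = e^(σ√Δt) = e^(0.35·√1) = 1.4191, d = 1/u = 0.7047
Per-period rate: rΔt = 0.06·1 = 0.06, so R = e^0.06 = 1.0618
Risk-neutral probability p = (e^0.06 − 0.7047)/(1.4191 − 0.7047) = 0.3571/0.7144 = 0.4999
Terminal stock prices: S_uu = 70.48, S_ud = 35, S_dd = 17.38
Terminal payoffs (K − S): max(-25.48, 0) = 0, max(10, 0) = 10, max(27.62, 0) = 27.62
Node u (S = 49.67): V_u = e^(−0.06)·[0.4999·0.0000 + 0.5001·10.0000] = 4.7094
Node d (S = 24.66): V_d = e^(−0.06)·[0.4999·10.0000 + 0.5001·27.6195] = 17.7153
Node 0 (S = 35): V_0 = e^(−0.06)·[0.4999·4.7094 + 0.5001·17.7153] = 10.5601

$10.56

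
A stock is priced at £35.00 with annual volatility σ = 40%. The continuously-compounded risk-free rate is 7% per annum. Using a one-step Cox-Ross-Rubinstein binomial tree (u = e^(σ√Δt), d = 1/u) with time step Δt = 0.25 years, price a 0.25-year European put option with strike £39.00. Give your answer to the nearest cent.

CRR parameters: u = e^(σ√Δt) = e^(0.4·√0.25) = 1.2214, d = 1/u = 0.8187
Per-period rate: rΔt = 0.07·0.25 = 0.0175, so R = e^0.0175 = 1.0177
Risk-neutral probability p = (e^0.0175 − 0.8187)/(1.2214 − 0.8187) = 0.1989/0.4027 = 0.4940
Terminal stock prices: S_u = 42.75, S_d = 28.66
Terminal payoffs (K − S): max(-3.749, 0) = 0, max(10.34, 0) = 10.34
Node 0 (S = 35): V_0 = e^(−0.0175)·[0.4940·0.0000 + 0.5060·10.3444] = 5.1434

£5.14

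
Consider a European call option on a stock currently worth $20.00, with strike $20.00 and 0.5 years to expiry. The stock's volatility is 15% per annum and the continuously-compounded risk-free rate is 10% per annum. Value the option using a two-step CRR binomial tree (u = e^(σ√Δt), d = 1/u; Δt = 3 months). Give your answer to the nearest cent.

$1.30

CRR parameters: u = e^(σ√Δt) = e^(0.15·√0.25) = 1.0779, d = 1/u = 0.9277
Per-period rate: rΔt = 0.1·0.25 = 0.025, so R = e^0.025 = 1.0253
Risk-neutral probability p = (e^0.025 − 0.9277)/(1.0779 − 0.9277) = 0.0976/0.1501 = 0.6499
Terminal stock prices: S_uu = 23.24, S_ud = 20, S_dd = 17.21
Terminal payoffs (S − K): max(3.237, 0) = 3.237, max(0, 0) = 0, max(-2.786, 0) = 0
Node u (S = 21.56): V_u = e^(−0.025)·[0.6499·3.2367 + 0.3501·0.0000] = 2.0515
Node d (S = 18.55): V_d = e^(−0.025)·[0.6499·0.0000 + 0.3501·0.0000] = 0.0000
Node 0 (S = 20): V_0 = e^(−0.025)·[0.6499·2.0515 + 0.3501·0.0000] = 1.3003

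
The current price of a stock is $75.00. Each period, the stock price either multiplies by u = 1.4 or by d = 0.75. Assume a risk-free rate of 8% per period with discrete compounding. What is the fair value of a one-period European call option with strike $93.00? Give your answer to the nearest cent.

$5.64

Risk-neutral probability p = (1 + 0.08 − 0.75)/(1.4 − 0.75) = 0.3300/0.6500 = 0.5077
Terminal stock prices: S_u = 105, S_d = 56.25
Terminal payoffs (S − K): max(12, 0) = 12, max(-36.75, 0) = 0
Node 0 (S = 75): V_0 = 1/1.08·[0.5077·12.0000 + 0.4923·0.0000] = 5.6410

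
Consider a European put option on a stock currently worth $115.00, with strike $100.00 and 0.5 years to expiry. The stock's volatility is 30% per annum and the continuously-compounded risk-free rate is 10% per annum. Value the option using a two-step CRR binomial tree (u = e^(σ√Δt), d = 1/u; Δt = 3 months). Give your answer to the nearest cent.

CRR parameters: u = e^(σ√Δt) = e^(0.3·√0.25) = 1.1618, d = 1/u = 0.8607
Per-period rate: rΔt = 0.1·0.25 = 0.025, so R = e^0.025 = 1.0253
Risk-neutral probability p = (e^0.025 − 0.8607)/(1.1618 − 0.8607) = 0.1646/0.3011 = 0.5466
Terminal stock prices: S_uu = 155.2, S_ud = 115, S_dd = 85.19
Terminal payoffs (K − S): max(-55.23, 0) = 0, max(-15, 0) = 0, max(14.81, 0) = 14.81
Node u (S = 133.6): V_u = e^(−0.025)·[0.5466·0.0000 + 0.4534·0.0000] = 0.0000
Node d (S = 98.98): V_d = e^(−0.025)·[0.5466·0.0000 + 0.4534·14.8059] = 6.5467
Node 0 (S = 115): V_0 = e^(−0.025)·[0.5466·0.0000 + 0.4534·6.5467] = 2.8947

$2.89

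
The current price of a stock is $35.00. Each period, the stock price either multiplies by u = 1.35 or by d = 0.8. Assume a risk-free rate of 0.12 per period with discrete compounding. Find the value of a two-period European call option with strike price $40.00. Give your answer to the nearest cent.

$6.42

Risk-neutral probability p = (1 + 0.12 − 0.8)/(1.35 − 0.8) = 0.3200/0.5500 = 0.5818
Terminal stock prices: S_uu = 63.79, S_ud = 37.8, S_dd = 22.4
Terminal payoffs (S − K): max(23.79, 0) = 23.79, max(-2.2, 0) = 0, max(-17.6, 0) = 0
Node u (S = 47.25): V_u = 1/1.12·[0.5818·23.7875 + 0.4182·0.0000] = 12.3571
Node d (S = 28): V_d = 1/1.12·[0.5818·0.0000 + 0.4182·0.0000] = 0.0000
Node 0 (S = 35): V_0 = 1/1.12·[0.5818·12.3571 + 0.4182·0.0000] = 6.4193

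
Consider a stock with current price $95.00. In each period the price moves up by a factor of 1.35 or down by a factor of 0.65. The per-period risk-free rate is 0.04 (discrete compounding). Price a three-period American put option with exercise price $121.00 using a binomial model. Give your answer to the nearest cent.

Risk-neutral probability p = (1 + 0.04 − 0.65)/(1.35 − 0.65) = 0.3900/0.7000 = 0.5571
Terminal stock prices: S_uuu = 233.7, S_uud = 112.5, S_udd = 54.19, S_ddd = 26.09
Terminal payoffs (K − S): max(-112.7, 0) = 0, max(8.461, 0) = 8.461, max(66.81, 0) = 66.81, max(94.91, 0) = 94.91
Node uu (S = 173.1): continuation = 1/1.04·[0.5571·0.0000 + 0.4429·8.4606] = 3.6027; exercise value = 0.0000 ≤ continuation, so V_uu = 3.6027
Node ud (S = 83.36): continuation = 1/1.04·[0.5571·8.4606 + 0.4429·66.8144] = 32.9837; exercise value = 37.6375 > continuation, so V_ud = 37.6375 (exercise)
Node dd (S = 40.14): continuation = 1/1.04·[0.5571·66.8144 + 0.4429·94.9106] = 76.2087; exercise value = 80.8625 > continuation, so V_dd = 80.8625 (exercise)
Node u (S = 128.2): continuation = 1/1.04·[0.5571·3.6027 + 0.4429·37.6375] = 17.9570; exercise value = 0.0000 ≤ continuation, so V_u = 17.9570
Node d (S = 61.75): continuation = 1/1.04·[0.5571·37.6375 + 0.4429·80.8625] = 54.5962; exercise value = 59.2500 > continuation, so V_d = 59.2500 (exercise)
Node 0 (S = 95): continuation = 1/1.04·[0.5571·17.9570 + 0.4429·59.2500] = 34.8499; exercise value = 26.0000 ≤ continuation, so V_0 = 34.8499

$34.85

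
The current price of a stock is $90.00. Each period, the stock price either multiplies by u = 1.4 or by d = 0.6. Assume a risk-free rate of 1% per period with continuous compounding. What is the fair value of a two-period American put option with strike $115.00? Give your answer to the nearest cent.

Risk-neutral probability p = (e^0.01 − 0.6)/(1.4 − 0.6) = 0.4101/0.8000 = 0.5126
Terminal stock prices: S_uu = 176.4, S_ud = 75.6, S_dd = 32.4
Terminal payoffs (K − S): max(-61.4, 0) = 0, max(39.4, 0) = 39.4, max(82.6, 0) = 82.6
Node u (S = 126): continuation = e^(−0.01)·[0.5126·0.0000 + 0.4874·39.4000] = 19.0139; exercise value = 0.0000 ≤ continuation, so V_u = 19.0139
Node d (S = 54): continuation = e^(−0.01)·[0.5126·39.4000 + 0.4874·82.6000] = 59.8557; exercise value = 61.0000 > continuation, so V_d = 61.0000 (exercise)
Node 0 (S = 90): continuation = e^(−0.01)·[0.5126·19.0139 + 0.4874·61.0000] = 39.0867; exercise value = 25.0000 ≤ continuation, so V_0 = 39.0867

$39.09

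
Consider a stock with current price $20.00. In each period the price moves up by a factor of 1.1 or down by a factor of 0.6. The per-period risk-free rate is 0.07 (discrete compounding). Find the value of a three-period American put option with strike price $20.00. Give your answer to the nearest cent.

$1.02

Risk-neutral probability p = (1 + 0.07 − 0.6)/(1.1 − 0.6) = 0.4700/0.5000 = 0.9400
Terminal stock prices: S_uuu = 26.62, S_uud = 14.52, S_udd = 7.92, S_ddd = 4.32
Terminal payoffs (K − S): max(-6.62, 0) = 0, max(5.48, 0) = 5.48, max(12.08, 0) = 12.08, max(15.68, 0) = 15.68
Node uu (S = 24.2): continuation = 1/1.07·[0.9400·0.0000 + 0.0600·5.4800] = 0.3073; exercise value = 0.0000 ≤ continuation, so V_uu = 0.3073
Node ud (S = 13.2): continuation = 1/1.07·[0.9400·5.4800 + 0.0600·12.0800] = 5.4916; exercise value = 6.8000 > continuation, so V_ud = 6.8000 (exercise)
Node dd (S = 7.2): continuation = 1/1.07·[0.9400·12.0800 + 0.0600·15.6800] = 11.4916; exercise value = 12.8000 > continuation, so V_dd = 12.8000 (exercise)
Node u (S = 22): continuation = 1/1.07·[0.9400·0.3073 + 0.0600·6.8000] = 0.6513; exercise value = 0.0000 ≤ continuation, so V_u = 0.6513
Node d (S = 12): continuation = 1/1.07·[0.9400·6.8000 + 0.0600·12.8000] = 6.6916; exercise value = 8.0000 > continuation, so V_d = 8.0000 (exercise)
Node 0 (S = 20): continuation = 1/1.07·[0.9400·0.6513 + 0.0600·8.0000] = 1.0207; exercise value = 0.0000 ≤ continuation, so V_0 = 1.0207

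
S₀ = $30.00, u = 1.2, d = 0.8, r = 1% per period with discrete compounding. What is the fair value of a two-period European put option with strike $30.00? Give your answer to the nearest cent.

Risk-neutral probability p = (1 + 0.01 − 0.8)/(1.2 − 0.8) = 0.2100/0.4000 = 0.5250
Terminal stock prices: S_uu = 43.2, S_ud = 28.8, S_dd = 19.2
Terminal payoffs (K − S): max(-13.2, 0) = 0, max(1.2, 0) = 1.2, max(10.8, 0) = 10.8
Node u (S = 36): V_u = 1/1.01·[0.5250·0.0000 + 0.4750·1.2000] = 0.5644
Node d (S = 24): V_d = 1/1.01·[0.5250·1.2000 + 0.4750·10.8000] = 5.7030
Node 0 (S = 30): V_0 = 1/1.01·[0.5250·0.5644 + 0.4750·5.7030] = 2.9754

$2.98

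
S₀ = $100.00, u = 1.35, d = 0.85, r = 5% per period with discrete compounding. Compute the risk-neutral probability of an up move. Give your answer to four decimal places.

p = 0.4000

Risk-neutral probability p = (1 + 0.05 − 0.85)/(1.35 − 0.85) = 0.2000/0.5000 = 0.4000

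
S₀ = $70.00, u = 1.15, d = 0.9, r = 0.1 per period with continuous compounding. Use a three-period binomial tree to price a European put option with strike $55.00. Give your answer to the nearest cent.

Risk-neutral probability p = (e^0.1 − 0.9)/(1.15 − 0.9) = 0.2052/0.2500 = 0.8207
Terminal stock prices: S_uuu = 106.5, S_uud = 83.32, S_udd = 65.2, S_ddd = 51.03
Terminal payoffs (K − S): max(-51.46, 0) = 0, max(-28.32, 0) = 0, max(-10.2, 0) = 0, max(3.97, 0) = 3.97
Node uu (S = 92.57): V_uu = e^(−0.1)·[0.8207·0.0000 + 0.1793·0.0000] = 0.0000
Node ud (S = 72.45): V_ud = e^(−0.1)·[0.8207·0.0000 + 0.1793·0.0000] = 0.0000
Node dd (S = 56.7): V_dd = e^(−0.1)·[0.8207·0.0000 + 0.1793·3.9700] = 0.6441
Node u (S = 80.5): V_u = e^(−0.1)·[0.8207·0.0000 + 0.1793·0.0000] = 0.0000
Node d (S = 63): V_d = e^(−0.1)·[0.8207·0.0000 + 0.1793·0.6441] = 0.1045
Node 0 (S = 70): V_0 = e^(−0.1)·[0.8207·0.0000 + 0.1793·0.1045] = 0.0170

$0.02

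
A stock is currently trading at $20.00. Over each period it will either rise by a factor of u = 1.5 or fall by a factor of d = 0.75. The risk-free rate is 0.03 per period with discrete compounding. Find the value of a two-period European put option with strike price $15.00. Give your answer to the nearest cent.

$1.39

Risk-neutral probability p = (1 + 0.03 − 0.75)/(1.5 − 0.75) = 0.2800/0.7500 = 0.3733
Terminal stock prices: S_uu = 45, S_ud = 22.5, S_dd = 11.25
Terminal payoffs (K − S): max(-30, 0) = 0, max(-7.5, 0) = 0, max(3.75, 0) = 3.75
Node u (S = 30): V_u = 1/1.03·[0.3733·0.0000 + 0.6267·0.0000] = 0.0000
Node d (S = 15): V_d = 1/1.03·[0.3733·0.0000 + 0.6267·3.7500] = 2.2816
Node 0 (S = 20): V_0 = 1/1.03·[0.3733·0.0000 + 0.6267·2.2816] = 1.3881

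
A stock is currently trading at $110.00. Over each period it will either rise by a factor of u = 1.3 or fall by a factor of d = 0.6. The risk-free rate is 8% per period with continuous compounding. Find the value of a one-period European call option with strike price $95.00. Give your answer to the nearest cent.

Risk-neutral probability p = (e^0.08 − 0.6)/(1.3 − 0.6) = 0.4833/0.7000 = 0.6904
Terminal stock prices: S_u = 143, S_d = 66
Terminal payoffs (S − K): max(48, 0) = 48, max(-29, 0) = 0
Node 0 (S = 110): V_0 = e^(−0.08)·[0.6904·48.0000 + 0.3096·0.0000] = 30.5918

$30.59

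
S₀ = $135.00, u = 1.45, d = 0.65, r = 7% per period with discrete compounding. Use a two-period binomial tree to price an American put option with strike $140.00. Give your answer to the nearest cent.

Risk-neutral probability p = (1 + 0.07 − 0.65)/(1.45 − 0.65) = 0.4200/0.8000 = 0.5250
Terminal stock prices: S_uu = 283.8, S_ud = 127.2, S_dd = 57.04
Terminal payoffs (K − S): max(-143.8, 0) = 0, max(12.76, 0) = 12.76, max(82.96, 0) = 82.96
Node u (S = 195.8): continuation = 1/1.07·[0.5250·0.0000 + 0.4750·12.7625] = 5.6656; exercise value = 0.0000 ≤ continuation, so V_u = 5.6656
Node d (S = 87.75): continuation = 1/1.07·[0.5250·12.7625 + 0.4750·82.9625] = 43.0911; exercise value = 52.2500 > continuation, so V_d = 52.2500 (exercise)
Node 0 (S = 135): continuation = 1/1.07·[0.5250·5.6656 + 0.4750·52.2500] = 25.9749; exercise value = 5.0000 ≤ continuation, so V_0 = 25.9749

$25.97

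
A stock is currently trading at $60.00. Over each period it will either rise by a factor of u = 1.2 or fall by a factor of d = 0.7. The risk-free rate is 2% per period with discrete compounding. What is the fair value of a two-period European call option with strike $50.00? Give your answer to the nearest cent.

Risk-neutral probability p = (1 + 0.02 − 0.7)/(1.2 − 0.7) = 0.3200/0.5000 = 0.6400
Terminal stock prices: S_uu = 86.4, S_ud = 50.4, S_dd = 29.4
Terminal payoffs (S − K): max(36.4, 0) = 36.4, max(0.4, 0) = 0.4, max(-20.6, 0) = 0
Node u (S = 72): V_u = 1/1.02·[0.6400·36.4000 + 0.3600·0.4000] = 22.9804
Node d (S = 42): V_d = 1/1.02·[0.6400·0.4000 + 0.3600·0.0000] = 0.2510
Node 0 (S = 60): V_0 = 1/1.02·[0.6400·22.9804 + 0.3600·0.2510] = 14.5077

$14.51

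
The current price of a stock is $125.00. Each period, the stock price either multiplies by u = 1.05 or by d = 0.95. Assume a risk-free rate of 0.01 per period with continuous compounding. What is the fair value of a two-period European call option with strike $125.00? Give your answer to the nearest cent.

Risk-neutral probability p = (e^0.01 − 0.95)/(1.05 − 0.95) = 0.0601/0.1000 = 0.6005
Terminal stock prices: S_uu = 137.8, S_ud = 124.7, S_dd = 112.8
Terminal payoffs (S − K): max(12.81, 0) = 12.81, max(-0.3125, 0) = 0, max(-12.19, 0) = 0
Node u (S = 131.2): V_u = e^(−0.01)·[0.6005·12.8125 + 0.3995·0.0000] = 7.6174
Node d (S = 118.8): V_d = e^(−0.01)·[0.6005·0.0000 + 0.3995·0.0000] = 0.0000
Node 0 (S = 125): V_0 = e^(−0.01)·[0.6005·7.6174 + 0.3995·0.0000] = 4.5287

$4.53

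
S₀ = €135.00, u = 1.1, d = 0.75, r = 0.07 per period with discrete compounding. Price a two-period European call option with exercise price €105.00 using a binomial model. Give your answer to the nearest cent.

Risk-neutral probability p = (1 + 0.07 − 0.75)/(1.1 − 0.75) = 0.3200/0.3500 = 0.9143
Terminal stock prices: S_uu = 163.4, S_ud = 111.4, S_dd = 75.94
Terminal payoffs (S − K): max(58.35, 0) = 58.35, max(6.375, 0) = 6.375, max(-29.06, 0) = 0
Node u (S = 148.5): V_u = 1/1.07·[0.9143·58.3500 + 0.0857·6.3750] = 50.3692
Node d (S = 101.2): V_d = 1/1.07·[0.9143·6.3750 + 0.0857·0.0000] = 5.4473
Node 0 (S = 135): V_0 = 1/1.07·[0.9143·50.3692 + 0.0857·5.4473] = 43.4754

€43.48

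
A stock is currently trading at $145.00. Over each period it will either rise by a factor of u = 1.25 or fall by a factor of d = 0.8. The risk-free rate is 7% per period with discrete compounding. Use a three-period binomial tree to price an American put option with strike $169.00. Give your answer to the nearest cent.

Risk-neutral probability p = (1 + 0.07 − 0.8)/(1.25 − 0.8) = 0.2700/0.4500 = 0.6000
Terminal stock prices: S_uuu = 283.2, S_uud = 181.2, S_udd = 116, S_ddd = 74.24
Terminal payoffs (K − S): max(-114.2, 0) = 0, max(-12.25, 0) = 0, max(53, 0) = 53, max(94.76, 0) = 94.76
Node uu (S = 226.6): continuation = 1/1.07·[0.6000·0.0000 + 0.4000·0.0000] = 0.0000; exercise value = 0.0000 ≤ continuation, so V_uu = 0.0000
Node ud (S = 145): continuation = 1/1.07·[0.6000·0.0000 + 0.4000·53.0000] = 19.8131; exercise value = 24.0000 > continuation, so V_ud = 24.0000 (exercise)
Node dd (S = 92.8): continuation = 1/1.07·[0.6000·53.0000 + 0.4000·94.7600] = 65.1439; exercise value = 76.2000 > continuation, so V_dd = 76.2000 (exercise)
Node u (S = 181.2): continuation = 1/1.07·[0.6000·0.0000 + 0.4000·24.0000] = 8.9720; exercise value = 0.0000 ≤ continuation, so V_u = 8.9720
Node d (S = 116): continuation = 1/1.07·[0.6000·24.0000 + 0.4000·76.2000] = 41.9439; exercise value = 53.0000 > continuation, so V_d = 53.0000 (exercise)
Node 0 (S = 145): continuation = 1/1.07·[0.6000·8.9720 + 0.4000·53.0000] = 24.8441; exercise value = 24.0000 ≤ continuation, so V_0 = 24.8441

$24.84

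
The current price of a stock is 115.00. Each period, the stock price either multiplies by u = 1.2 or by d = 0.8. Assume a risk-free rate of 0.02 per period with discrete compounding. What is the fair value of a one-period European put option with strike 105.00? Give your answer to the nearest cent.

Risk-neutral probability p = (1 + 0.02 − 0.8)/(1.2 − 0.8) = 0.2200/0.4000 = 0.5500
Terminal stock prices: S_u = 138, S_d = 92
Terminal payoffs (K − S): max(-33, 0) = 0, max(13, 0) = 13
Node 0 (S = 115): V_0 = 1/1.02·[0.5500·0.0000 + 0.4500·13.0000] = 5.7353

5.74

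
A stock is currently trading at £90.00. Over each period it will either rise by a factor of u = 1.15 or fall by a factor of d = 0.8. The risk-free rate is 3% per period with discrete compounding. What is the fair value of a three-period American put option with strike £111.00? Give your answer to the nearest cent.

£21.11

Risk-neutral probability p = (1 + 0.03 − 0.8)/(1.15 − 0.8) = 0.2300/0.3500 = 0.6571
Terminal stock prices: S_uuu = 136.9, S_uud = 95.22, S_udd = 66.24, S_ddd = 46.08
Terminal payoffs (K − S): max(-25.88, 0) = 0, max(15.78, 0) = 15.78, max(44.76, 0) = 44.76, max(64.92, 0) = 64.92
Node uu (S = 119): continuation = 1/1.03·[0.6571·0.0000 + 0.3429·15.7800] = 5.2527; exercise value = 0.0000 ≤ continuation, so V_uu = 5.2527
Node ud (S = 82.8): continuation = 1/1.03·[0.6571·15.7800 + 0.3429·44.7600] = 24.9670; exercise value = 28.2000 > continuation, so V_ud = 28.2000 (exercise)
Node dd (S = 57.6): continuation = 1/1.03·[0.6571·44.7600 + 0.3429·64.9200] = 50.1670; exercise value = 53.4000 > continuation, so V_dd = 53.4000 (exercise)
Node u (S = 103.5): continuation = 1/1.03·[0.6571·5.2527 + 0.3429·28.2000] = 12.7382; exercise value = 7.5000 ≤ continuation, so V_u = 12.7382
Node d (S = 72): continuation = 1/1.03·[0.6571·28.2000 + 0.3429·53.4000] = 35.7670; exercise value = 39.0000 > continuation, so V_d = 39.0000 (exercise)
Node 0 (S = 90): continuation = 1/1.03·[0.6571·12.7382 + 0.3429·39.0000] = 21.1090; exercise value = 21.0000 ≤ continuation, so V_0 = 21.1090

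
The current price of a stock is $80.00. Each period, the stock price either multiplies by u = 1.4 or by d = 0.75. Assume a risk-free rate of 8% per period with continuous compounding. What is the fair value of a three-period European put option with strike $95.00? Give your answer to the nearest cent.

$14.77

Risk-neutral probability p = (e^0.08 − 0.75)/(1.4 − 0.75) = 0.3333/0.6500 = 0.5127
Terminal stock prices: S_uuu = 219.5, S_uud = 117.6, S_udd = 63, S_ddd = 33.75
Terminal payoffs (K − S): max(-124.5, 0) = 0, max(-22.6, 0) = 0, max(32, 0) = 32, max(61.25, 0) = 61.25
Node uu (S = 156.8): V_uu = e^(−0.08)·[0.5127·0.0000 + 0.4873·0.0000] = 0.0000
Node ud (S = 84): V_ud = e^(−0.08)·[0.5127·0.0000 + 0.4873·32.0000] = 14.3932
Node dd (S = 45): V_dd = e^(−0.08)·[0.5127·32.0000 + 0.4873·61.2500] = 42.6961
Node u (S = 112): V_u = e^(−0.08)·[0.5127·0.0000 + 0.4873·14.3932] = 6.4739
Node d (S = 60): V_d = e^(−0.08)·[0.5127·14.3932 + 0.4873·42.6961] = 26.0169
Node 0 (S = 80): V_0 = e^(−0.08)·[0.5127·6.4739 + 0.4873·26.0169] = 14.7664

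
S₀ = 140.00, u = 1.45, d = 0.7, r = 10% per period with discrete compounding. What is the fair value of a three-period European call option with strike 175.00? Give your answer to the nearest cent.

Risk-neutral probability p = (1 + 0.1 − 0.7)/(1.45 − 0.7) = 0.4000/0.7500 = 0.5333
Terminal stock prices: S_uuu = 426.8, S_uud = 206, S_udd = 99.47, S_ddd = 48.02
Terminal payoffs (S − K): max(251.8, 0) = 251.8, max(31.05, 0) = 31.05, max(-75.53, 0) = 0, max(-127, 0) = 0
Node uu (S = 294.4): V_uu = 1/1.1·[0.5333·251.8075 + 0.4667·31.0450] = 135.2591
Node ud (S = 142.1): V_ud = 1/1.1·[0.5333·31.0450 + 0.4667·0.0000] = 15.0521
Node dd (S = 68.6): V_dd = 1/1.1·[0.5333·0.0000 + 0.4667·0.0000] = 0.0000
Node u (S = 203): V_u = 1/1.1·[0.5333·135.2591 + 0.4667·15.0521] = 71.9659
Node d (S = 98): V_d = 1/1.1·[0.5333·15.0521 + 0.4667·0.0000] = 7.2980
Node 0 (S = 140): V_0 = 1/1.1·[0.5333·71.9659 + 0.4667·7.2980] = 37.9887

37.99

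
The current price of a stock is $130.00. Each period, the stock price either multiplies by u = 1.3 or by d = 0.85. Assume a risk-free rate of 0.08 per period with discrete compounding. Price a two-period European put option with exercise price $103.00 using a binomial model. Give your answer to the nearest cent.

Risk-neutral probability p = (1 + 0.08 − 0.85)/(1.3 − 0.85) = 0.2300/0.4500 = 0.5111
Terminal stock prices: S_uu = 219.7, S_ud = 143.7, S_dd = 93.92
Terminal payoffs (K − S): max(-116.7, 0) = 0, max(-40.65, 0) = 0, max(9.075, 0) = 9.075
Node u (S = 169): V_u = 1/1.08·[0.5111·0.0000 + 0.4889·0.0000] = 0.0000
Node d (S = 110.5): V_d = 1/1.08·[0.5111·0.0000 + 0.4889·9.0750] = 4.1080
Node 0 (S = 130): V_0 = 1/1.08·[0.5111·0.0000 + 0.4889·4.1080] = 1.8596

$1.86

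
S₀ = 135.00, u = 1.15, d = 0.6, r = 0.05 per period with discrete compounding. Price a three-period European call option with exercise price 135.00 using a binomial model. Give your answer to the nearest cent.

Risk-neutral probability p = (1 + 0.05 − 0.6)/(1.15 − 0.6) = 0.4500/0.5500 = 0.8182
Terminal stock prices: S_uuu = 205.3, S_uud = 107.1, S_udd = 55.89, S_ddd = 29.16
Terminal payoffs (S − K): max(70.32, 0) = 70.32, max(-27.88, 0) = 0, max(-79.11, 0) = 0, max(-105.8, 0) = 0
Node uu (S = 178.5): V_uu = 1/1.05·[0.8182·70.3181 + 0.1818·0.0000] = 54.7933
Node ud (S = 93.15): V_ud = 1/1.05·[0.8182·0.0000 + 0.1818·0.0000] = 0.0000
Node dd (S = 48.6): V_dd = 1/1.05·[0.8182·0.0000 + 0.1818·0.0000] = 0.0000
Node u (S = 155.2): V_u = 1/1.05·[0.8182·54.7933 + 0.1818·0.0000] = 42.6961
Node d (S = 81): V_d = 1/1.05·[0.8182·0.0000 + 0.1818·0.0000] = 0.0000
Node 0 (S = 135): V_0 = 1/1.05·[0.8182·42.6961 + 0.1818·0.0000] = 33.2697

33.27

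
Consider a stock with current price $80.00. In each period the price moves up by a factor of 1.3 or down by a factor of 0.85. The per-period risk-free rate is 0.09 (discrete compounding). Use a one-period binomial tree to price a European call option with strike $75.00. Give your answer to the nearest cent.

$14.19

Risk-neutral probability p = (1 + 0.09 − 0.85)/(1.3 − 0.85) = 0.2400/0.4500 = 0.5333
Terminal stock prices: S_u = 104, S_d = 68
Terminal payoffs (S − K): max(29, 0) = 29, max(-7, 0) = 0
Node 0 (S = 80): V_0 = 1/1.09·[0.5333·29.0000 + 0.4667·0.0000] = 14.1896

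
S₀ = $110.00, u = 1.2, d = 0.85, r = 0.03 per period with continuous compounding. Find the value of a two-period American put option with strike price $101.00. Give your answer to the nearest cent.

Risk-neutral probability p = (e^0.03 − 0.85)/(1.2 − 0.85) = 0.1805/0.3500 = 0.5156
Terminal stock prices: S_uu = 158.4, S_ud = 112.2, S_dd = 79.47
Terminal payoffs (K − S): max(-57.4, 0) = 0, max(-11.2, 0) = 0, max(21.53, 0) = 21.53
Node u (S = 132): continuation = e^(−0.03)·[0.5156·0.0000 + 0.4844·0.0000] = 0.0000; exercise value = 0.0000 ≤ continuation, so V_u = 0.0000
Node d (S = 93.5): continuation = e^(−0.03)·[0.5156·0.0000 + 0.4844·21.5250] = 10.1189; exercise value = 7.5000 ≤ continuation, so V_d = 10.1189
Node 0 (S = 110): continuation = e^(−0.03)·[0.5156·0.0000 + 0.4844·10.1189] = 4.7569; exercise value = 0.0000 ≤ continuation, so V_0 = 4.7569

$4.76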